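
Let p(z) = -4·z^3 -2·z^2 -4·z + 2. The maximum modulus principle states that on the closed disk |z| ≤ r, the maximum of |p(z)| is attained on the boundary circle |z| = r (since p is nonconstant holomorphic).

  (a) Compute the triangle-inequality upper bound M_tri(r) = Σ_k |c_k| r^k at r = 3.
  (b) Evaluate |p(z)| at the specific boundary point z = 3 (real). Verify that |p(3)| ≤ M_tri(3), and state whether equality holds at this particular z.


Coefficients: c_0 = 2, c_1 = -4, c_2 = -2, c_3 = -4. Radius r = 3.
Part (a). Triangle bound: M_tri(r) = Σ_k |c_k| r^k
  = |2|·3^0 + |-4|·3^1 + |-2|·3^2 + |-4|·3^3
  = 2 + 12 + 18 + 108 = 140.
This bounds M(r) := max_{|z|=r} |p(z)| from above; equality holds iff all terms c_k z^k can be made to align in phase at a single z on |z|=r.
Part (b). At z = 3 (real, on the circle |z| = r):
  p(3) = (2)·3^0 + (-4)·3^1 + (-2)·3^2 + (-4)·3^3 = -136.
  |p(3)| = 136.
Check: |p(3)| = 136 ≤ 140 = M_tri(3). ✓ Equality does not hold at z = 3 (the coefficients have mixed signs, so the terms do not all align in phase there).

M_tri(3) = 140; |p(3)| = 136; equality at z=3: no.


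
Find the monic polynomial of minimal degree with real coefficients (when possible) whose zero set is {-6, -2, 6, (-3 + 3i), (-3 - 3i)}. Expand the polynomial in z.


The polynomial is p(z) = ∏_{α ∈ S} (z − α), where S = {-6, -2, 6, (-3 + 3i), (-3 - 3i)}.
Expanding the product yields: p(z) = z^5 + 8·z^4 -6·z^3 -252·z^2 -1080·z -1296.
Note conjugate pairs combine to real quadratics: (z − (-3+3i))(z − (-3−3i)) = z² + 6z + 18.
The resulting polynomial has degree 5 and real coefficients as required.

p(z) = z^5 + 8·z^4 -6·z^3 -252·z^2 -1080·z -1296.


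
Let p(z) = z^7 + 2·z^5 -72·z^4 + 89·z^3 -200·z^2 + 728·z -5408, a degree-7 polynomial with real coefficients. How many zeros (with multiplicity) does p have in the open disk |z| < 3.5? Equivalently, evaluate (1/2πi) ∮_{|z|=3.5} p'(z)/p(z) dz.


The zeros of p are: (2 + 2i), (2 - 2i), (-2 + 3i), (-2 - 3i), (-2 + 3i), (-2 - 3i), 4.
Their magnitudes are: 2.828, 2.828, 3.606, 3.606, 3.606, 3.606, 4.
Zeros with |z| < R = 3.5: (2 + 2i), (2 - 2i).
Count = 2.
By the argument principle, (1/2πi) ∮_{|z|=R} p'(z)/p(z) dz equals exactly this count.

Number of zeros inside |z| < 3.5: 2.


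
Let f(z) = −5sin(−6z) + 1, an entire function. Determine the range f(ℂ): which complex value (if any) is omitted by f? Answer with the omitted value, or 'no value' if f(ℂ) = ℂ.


Little Picard bounds the complement of f(ℂ) to at most one point.
sin is entire and surjective onto ℂ: for every w ∈ ℂ, sin(ζ) = w has a solution ζ ∈ ℂ (e.g., via the complex inverse arcsin). With ζ = −6z this gives z = ζ/(-6). Then -5·sin(−6z) takes every value in -5·ℂ = ℂ, and adding 1 is a bijection of ℂ. So f is surjective and omits no value. (Note: only on the real line is sin bounded by [−1, 1].)

Omitted value: no value.


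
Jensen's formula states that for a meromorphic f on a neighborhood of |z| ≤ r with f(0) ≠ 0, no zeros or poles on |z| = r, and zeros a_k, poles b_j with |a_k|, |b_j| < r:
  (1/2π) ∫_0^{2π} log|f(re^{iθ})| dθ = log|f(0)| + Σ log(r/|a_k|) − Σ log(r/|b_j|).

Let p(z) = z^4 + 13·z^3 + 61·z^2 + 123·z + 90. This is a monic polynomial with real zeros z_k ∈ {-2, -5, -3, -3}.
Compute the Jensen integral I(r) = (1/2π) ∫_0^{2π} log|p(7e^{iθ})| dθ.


Zeros: -5, -3, -3, -2; r = 7.
Inside |z| < r: -5, -3, -3, -2. Outside (|z| ≥ r): ∅.
p(0) = 90, so log|p(0)| = log(90) = 4.4998.
Apply Jensen: I(r) = log|p(0)| + Σ_k log(r/|z_k|), summed over zeros inside |z| < r.
  log(r/|z_k|) for z_k = -2: log(7/2) = 1.2528
  log(r/|z_k|) for z_k = -5: log(7/5) = 0.3365
  log(r/|z_k|) for z_k = -3: log(7/3) = 0.8473
  log(r/|z_k|) for z_k = -3: log(7/3) = 0.8473
Sum over inside zeros: 3.2838.
I(r) = log|p(0)| + (inside sum) = 4.4998 + 3.2838 = 7.7836.
Closed form (all zeros inside, monic): I(r) = n·log(r) = 4·log(7) = 7.7836. ✓

I(r) ≈ 7.7836.


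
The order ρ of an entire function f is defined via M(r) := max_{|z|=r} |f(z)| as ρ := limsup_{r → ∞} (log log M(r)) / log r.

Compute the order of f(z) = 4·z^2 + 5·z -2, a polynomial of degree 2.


|f(z)| ≤ Σ|c_k|·r^k = O(r^2) as r → ∞. Polynomial growth is O(e^{r^ε}) for every ε > 0 (since r^2/e^{r^ε} → 0), so ρ ≤ ε for all ε > 0, i.e. ρ = 0. Every nonconstant polynomial has order 0.
Therefore ρ = 0.

Order ρ = 0.


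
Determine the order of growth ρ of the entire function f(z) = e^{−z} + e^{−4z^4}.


Each summand is entire of order 1 and 4 respectively (as in the single-exponential case). The order of a sum is at most the max of the orders, so ρ ≤ 4. For the lower bound: on |z|=r choose arg z so that -4z^4 is real positive; then |e^{-4z^4}| = e^{4r^4} while |e^{-1z}| ≤ e^{1r^1} = o(e^{4r^4}). So |f| ≥ e^{4r^4}(1 − o(1)) and ρ ≥ 4. Hence ρ = max(1, 4) = 4.
Therefore ρ = 4.

Order ρ = 4.


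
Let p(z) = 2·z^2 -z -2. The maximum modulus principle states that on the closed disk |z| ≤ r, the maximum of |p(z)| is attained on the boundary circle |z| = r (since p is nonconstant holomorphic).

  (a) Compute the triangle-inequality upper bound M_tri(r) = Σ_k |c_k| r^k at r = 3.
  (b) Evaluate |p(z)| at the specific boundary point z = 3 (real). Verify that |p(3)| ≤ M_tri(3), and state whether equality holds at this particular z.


Coefficients: c_0 = -2, c_1 = -1, c_2 = 2. Radius r = 3.
Part (a). Triangle bound: M_tri(r) = Σ_k |c_k| r^k
  = |-2|·3^0 + |-1|·3^1 + |2|·3^2
  = 2 + 3 + 18 = 23.
This bounds M(r) := max_{|z|=r} |p(z)| from above; equality holds iff all terms c_k z^k can be made to align in phase at a single z on |z|=r.
Part (b). At z = 3 (real, on the circle |z| = r):
  p(3) = (-2)·3^0 + (-1)·3^1 + (2)·3^2 = 13.
  |p(3)| = 13.
Check: |p(3)| = 13 ≤ 23 = M_tri(3). ✓ Equality does not hold at z = 3 (the coefficients have mixed signs, so the terms do not all align in phase there).

M_tri(3) = 23; |p(3)| = 13; equality at z=3: no.


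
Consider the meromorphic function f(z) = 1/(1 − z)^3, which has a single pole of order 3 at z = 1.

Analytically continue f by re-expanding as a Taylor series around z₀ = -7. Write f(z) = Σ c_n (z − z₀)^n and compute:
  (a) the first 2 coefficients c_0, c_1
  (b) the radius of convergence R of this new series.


Let w = z − z₀, so z = z₀ + w.
Then 1 − z = 1 − (z₀ + w) = (1 − z₀) − w = 8 − w.
f(z) = 1/(8 − w)^3 = (1/(8)^3) · (1 − w/(8))^{−3}.
By the binomial series (1−u)^{−3} = Σ_{n≥0} C(n+2, 2) u^n for |u|<1, with u = w/(8):
  c_n = C(n+2, 2) / (8)^(n+3).
  c_0 = 1/(8)^3 = 1/512.
  c_1 = 3/(8)^4 = 3/4096.
The series is valid for |w/d| < 1, i.e. |z − z₀| < |d|.
Radius of convergence: R = |1 − z₀| = |8| = 8 (distance from z₀ to the singularity z = 1).

c_0 = 1/512, c_1 = 3/4096; R = 8.


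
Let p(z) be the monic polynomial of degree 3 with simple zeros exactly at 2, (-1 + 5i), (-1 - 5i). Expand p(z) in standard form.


The polynomial is p(z) = ∏_{α ∈ S} (z − α), where S = {2, (-1 + 5i), (-1 - 5i)}.
Expanding the product yields: p(z) = z^3 + 22·z -52.
Note conjugate pairs combine to real quadratics: (z − (-1+5i))(z − (-1−5i)) = z² + 2z + 26.
The resulting polynomial has degree 3 and real coefficients as required.

p(z) = z^3 + 22·z -52.


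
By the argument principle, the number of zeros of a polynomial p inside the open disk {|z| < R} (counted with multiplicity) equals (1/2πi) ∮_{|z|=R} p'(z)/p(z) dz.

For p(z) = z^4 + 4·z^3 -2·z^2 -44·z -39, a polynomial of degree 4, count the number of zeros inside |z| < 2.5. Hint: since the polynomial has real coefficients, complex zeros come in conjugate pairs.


The zeros of p are: 3, -1, (-3 + 2i), (-3 - 2i).
Their magnitudes are: 3, 1, 3.606, 3.606.
Zeros with |z| < R = 2.5: -1.
Count = 1.
By the argument principle, (1/2πi) ∮_{|z|=R} p'(z)/p(z) dz equals exactly this count.

Number of zeros inside |z| < 2.5: 1.


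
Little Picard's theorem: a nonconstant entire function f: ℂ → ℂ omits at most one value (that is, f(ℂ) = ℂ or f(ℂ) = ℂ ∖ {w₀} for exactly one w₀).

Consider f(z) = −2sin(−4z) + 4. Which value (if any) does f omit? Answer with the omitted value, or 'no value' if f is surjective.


Little Picard bounds the complement of f(ℂ) to at most one point.
sin is entire and surjective onto ℂ: for every w ∈ ℂ, sin(ζ) = w has a solution ζ ∈ ℂ (e.g., via the complex inverse arcsin). With ζ = −4z this gives z = ζ/(-4). Then -2·sin(−4z) takes every value in -2·ℂ = ℂ, and adding 4 is a bijection of ℂ. So f is surjective and omits no value. (Note: only on the real line is sin bounded by [−1, 1].)

Omitted value: no value.


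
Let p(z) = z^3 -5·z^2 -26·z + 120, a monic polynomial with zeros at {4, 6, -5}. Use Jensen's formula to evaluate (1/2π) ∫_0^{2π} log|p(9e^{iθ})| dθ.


Zeros: -5, 4, 6; r = 9.
Inside |z| < r: -5, 4, 6. Outside (|z| ≥ r): ∅.
p(0) = 120, so log|p(0)| = log(120) = 4.7875.
Apply Jensen: I(r) = log|p(0)| + Σ_k log(r/|z_k|), summed over zeros inside |z| < r.
  log(r/|z_k|) for z_k = 4: log(9/4) = 0.8109
  log(r/|z_k|) for z_k = 6: log(9/6) = 0.4055
  log(r/|z_k|) for z_k = -5: log(9/5) = 0.5878
Sum over inside zeros: 1.8042.
I(r) = log|p(0)| + (inside sum) = 4.7875 + 1.8042 = 6.5917.
Closed form (all zeros inside, monic): I(r) = n·log(r) = 3·log(9) = 6.5917. ✓

I(r) ≈ 6.5917.


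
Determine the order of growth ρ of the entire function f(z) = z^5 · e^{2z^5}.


M(r) = max_{|z|=r} |1|·|z|^5·|e^{2z^5}| = 1·r^5 · e^{2r^5} (the factors attain their maxima compatibly on |z|=r). Then log M(r) = log 1 + 5·log r + 2r^5, dominated by the last term, so log log M(r) ~ 5·log r. The polynomial factor 1z^5 contributes only a log r term and does not affect the order. ρ = 5.
Therefore ρ = 5.

Order ρ = 5.


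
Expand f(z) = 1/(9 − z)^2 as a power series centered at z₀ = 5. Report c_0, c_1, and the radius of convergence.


Let w = z − z₀, so z = z₀ + w.
Then 9 − z = 9 − (z₀ + w) = (9 − z₀) − w = 4 − w.
f(z) = 1/(4 − w)^2 = (1/(4)^2) · (1 − w/(4))^{−2}.
By the binomial series (1−u)^{−2} = Σ_{n≥0} C(n+1, 1) u^n for |u|<1, with u = w/(4):
  c_n = C(n+1, 1) / (4)^(n+2).
  c_0 = 1/(4)^2 = 1/16.
  c_1 = 2/(4)^3 = 1/32.
The series is valid for |w/d| < 1, i.e. |z − z₀| < |d|.
Radius of convergence: R = |9 − z₀| = |4| = 4 (distance from z₀ to the singularity z = 9).

c_0 = 1/16, c_1 = 1/32; R = 4.


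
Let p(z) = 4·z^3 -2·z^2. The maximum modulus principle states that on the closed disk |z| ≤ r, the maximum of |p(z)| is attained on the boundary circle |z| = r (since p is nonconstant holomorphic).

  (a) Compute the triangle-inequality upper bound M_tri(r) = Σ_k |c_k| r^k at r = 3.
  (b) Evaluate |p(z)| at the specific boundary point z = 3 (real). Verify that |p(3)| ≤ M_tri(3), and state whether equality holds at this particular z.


Coefficients: c_0 = 0, c_1 = 0, c_2 = -2, c_3 = 4. Radius r = 3.
Part (a). Triangle bound: M_tri(r) = Σ_k |c_k| r^k
  = |0|·3^0 + |0|·3^1 + |-2|·3^2 + |4|·3^3
  = 0 + 0 + 18 + 108 = 126.
This bounds M(r) := max_{|z|=r} |p(z)| from above; equality holds iff all terms c_k z^k can be made to align in phase at a single z on |z|=r.
Part (b). At z = 3 (real, on the circle |z| = r):
  p(3) = (0)·3^0 + (0)·3^1 + (-2)·3^2 + (4)·3^3 = 90.
  |p(3)| = 90.
Check: |p(3)| = 90 ≤ 126 = M_tri(3). ✓ Equality does not hold at z = 3 (the coefficients have mixed signs, so the terms do not all align in phase there).

M_tri(3) = 126; |p(3)| = 90; equality at z=3: no.


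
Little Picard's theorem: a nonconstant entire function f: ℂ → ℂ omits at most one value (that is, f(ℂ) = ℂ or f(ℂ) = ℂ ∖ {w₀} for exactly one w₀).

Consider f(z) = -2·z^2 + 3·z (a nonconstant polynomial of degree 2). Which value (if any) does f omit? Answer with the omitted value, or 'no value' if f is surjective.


Little Picard bounds the complement of f(ℂ) to at most one point.
For every w ∈ ℂ, the equation p(z) − w = 0 is a nonconstant polynomial in z and hence has at least one root by the fundamental theorem of algebra. So p is surjective onto ℂ, omitting no value.

Omitted value: no value.


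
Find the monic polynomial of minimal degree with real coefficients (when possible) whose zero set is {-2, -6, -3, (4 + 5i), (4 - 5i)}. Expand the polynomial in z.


The polynomial is p(z) = ∏_{α ∈ S} (z − α), where S = {-2, -6, -3, (4 + 5i), (4 - 5i)}.
Expanding the product yields: p(z) = z^5 + 3·z^4 -11·z^3 + 199·z^2 + 1188·z + 1476.
Note conjugate pairs combine to real quadratics: (z − (4+5i))(z − (4−5i)) = z² − 8z + 41.
The resulting polynomial has degree 5 and real coefficients as required.

p(z) = z^5 + 3·z^4 -11·z^3 + 199·z^2 + 1188·z + 1476.


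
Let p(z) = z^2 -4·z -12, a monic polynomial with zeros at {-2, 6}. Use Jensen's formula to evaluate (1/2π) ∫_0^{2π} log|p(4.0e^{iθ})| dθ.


Zeros: -2, 6; r = 4.0.
Inside |z| < r: -2. Outside (|z| ≥ r): 6.
p(0) = -12, so log|p(0)| = log(12) = 2.4849.
Apply Jensen: I(r) = log|p(0)| + Σ_k log(r/|z_k|), summed over zeros inside |z| < r.
  log(r/|z_k|) for z_k = -2: log(4.0/2) = 0.6931
  Outside zeros (6) contribute nothing to the Jensen sum.
Sum over inside zeros: 0.6931.
I(r) = log|p(0)| + (inside sum) = 2.4849 + 0.6931 = 3.1781.
Note: since some zeros are outside |z| ≤ r, the simplified n·log(r) form does NOT apply — only the inside zeros contribute.

I(r) ≈ 3.1781.


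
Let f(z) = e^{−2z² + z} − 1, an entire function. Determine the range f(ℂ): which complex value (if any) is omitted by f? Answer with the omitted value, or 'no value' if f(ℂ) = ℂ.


Little Picard bounds the complement of f(ℂ) to at most one point.
The exponent g(z) = −2z² + z is a nonconstant polynomial, hence surjective onto ℂ. So e^{g(z)} takes every value in {e^w : w ∈ ℂ} = ℂ ∖ {0}. Adding -1 shifts the range to ℂ ∖ {-1}. f omits exactly -1.

Omitted value: -1.


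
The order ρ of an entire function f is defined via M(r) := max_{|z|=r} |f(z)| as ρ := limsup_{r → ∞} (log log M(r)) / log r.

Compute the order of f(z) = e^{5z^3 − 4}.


|e^{5z^3 − 4}| = e^{Re(5·z^3) + -4} ≤ e^{5|z|^3 + -4} = e^{5r^3 + -4} on |z| = r, so ρ ≤ 3. Choosing z on |z|=r so that 5·z^3 is real positive (always possible by picking arg z appropriately) gives |f(z)| = e^{5r^3 + -4}, matching the bound. The additive constant -4 does not affect log log M(r) ~ 3·log r. Hence ρ = 3.
Therefore ρ = 3.

Order ρ = 3.


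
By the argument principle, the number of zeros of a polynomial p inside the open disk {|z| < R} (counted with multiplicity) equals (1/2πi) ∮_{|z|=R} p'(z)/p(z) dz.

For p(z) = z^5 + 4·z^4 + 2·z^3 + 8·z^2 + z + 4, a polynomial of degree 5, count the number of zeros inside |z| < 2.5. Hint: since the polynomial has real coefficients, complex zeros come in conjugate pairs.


The zeros of p are: -4, (0 + 1i), (0 - 1i), (0 + 1i), (0 - 1i).
Their magnitudes are: 4, 1, 1, 1, 1.
Zeros with |z| < R = 2.5: (0 + 1i), (0 - 1i), (0 + 1i), (0 - 1i).
Count = 4.
By the argument principle, (1/2πi) ∮_{|z|=R} p'(z)/p(z) dz equals exactly this count.

Number of zeros inside |z| < 2.5: 4.


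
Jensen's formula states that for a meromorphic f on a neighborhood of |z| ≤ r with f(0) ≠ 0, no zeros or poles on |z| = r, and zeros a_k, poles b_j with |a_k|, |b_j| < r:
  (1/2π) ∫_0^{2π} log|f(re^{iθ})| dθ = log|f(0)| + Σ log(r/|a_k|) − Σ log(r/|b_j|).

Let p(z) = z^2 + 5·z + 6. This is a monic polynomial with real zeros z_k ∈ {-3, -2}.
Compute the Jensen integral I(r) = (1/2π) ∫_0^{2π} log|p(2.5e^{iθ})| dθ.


Zeros: -3, -2; r = 2.5.
Inside |z| < r: -2. Outside (|z| ≥ r): -3.
p(0) = 6, so log|p(0)| = log(6) = 1.7918.
Apply Jensen: I(r) = log|p(0)| + Σ_k log(r/|z_k|), summed over zeros inside |z| < r.
  log(r/|z_k|) for z_k = -2: log(2.5/2) = 0.2231
  Outside zeros (-3) contribute nothing to the Jensen sum.
Sum over inside zeros: 0.2231.
I(r) = log|p(0)| + (inside sum) = 1.7918 + 0.2231 = 2.0149.
Note: since some zeros are outside |z| ≤ r, the simplified n·log(r) form does NOT apply — only the inside zeros contribute.

I(r) ≈ 2.0149.


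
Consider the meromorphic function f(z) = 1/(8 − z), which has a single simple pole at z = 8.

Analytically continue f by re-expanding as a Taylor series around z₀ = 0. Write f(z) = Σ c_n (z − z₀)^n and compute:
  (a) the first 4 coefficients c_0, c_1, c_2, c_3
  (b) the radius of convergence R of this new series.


Let w = z − z₀, so z = z₀ + w.
Then 8 − z = 8 − (z₀ + w) = (8 − z₀) − w = 8 − w.
f(z) = 1/(8 − w) = (1/(8)) · 1/(1 − w/(8)) = Σ_{n≥0} w^n / (8)^(n+1).
So c_n = 1/(8)^(n+1):
  c_0 = 1/(8)^1 = 1/8.
  c_1 = 1/(8)^2 = 1/64.
  c_2 = 1/(8)^3 = 1/512.
  c_3 = 1/(8)^4 = 1/4096.
The series is valid for |w/d| < 1, i.e. |z − z₀| < |d|.
Radius of convergence: R = |8 − z₀| = |8| = 8 (distance from z₀ to the singularity z = 8).

c_0 = 1/8, c_1 = 1/64, c_2 = 1/512, c_3 = 1/4096; R = 8.


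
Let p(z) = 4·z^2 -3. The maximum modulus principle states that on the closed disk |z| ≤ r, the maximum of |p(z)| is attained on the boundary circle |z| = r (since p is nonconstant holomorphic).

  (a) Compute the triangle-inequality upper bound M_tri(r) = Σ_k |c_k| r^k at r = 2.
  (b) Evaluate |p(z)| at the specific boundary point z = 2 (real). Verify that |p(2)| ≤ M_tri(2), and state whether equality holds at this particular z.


Coefficients: c_0 = -3, c_1 = 0, c_2 = 4. Radius r = 2.
Part (a). Triangle bound: M_tri(r) = Σ_k |c_k| r^k
  = |-3|·2^0 + |0|·2^1 + |4|·2^2
  = 3 + 0 + 16 = 19.
This bounds M(r) := max_{|z|=r} |p(z)| from above; equality holds iff all terms c_k z^k can be made to align in phase at a single z on |z|=r.
Part (b). At z = 2 (real, on the circle |z| = r):
  p(2) = (-3)·2^0 + (0)·2^1 + (4)·2^2 = 13.
  |p(2)| = 13.
Check: |p(2)| = 13 ≤ 19 = M_tri(2). ✓ Equality does not hold at z = 2 (the coefficients have mixed signs, so the terms do not all align in phase there).

M_tri(2) = 19; |p(2)| = 13; equality at z=2: no.


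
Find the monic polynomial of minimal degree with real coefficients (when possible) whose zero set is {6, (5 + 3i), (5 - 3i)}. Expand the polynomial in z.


The polynomial is p(z) = ∏_{α ∈ S} (z − α), where S = {6, (5 + 3i), (5 - 3i)}.
Expanding the product yields: p(z) = z^3 -16·z^2 + 94·z -204.
Note conjugate pairs combine to real quadratics: (z − (5+3i))(z − (5−3i)) = z² − 10z + 34.
The resulting polynomial has degree 3 and real coefficients as required.

p(z) = z^3 -16·z^2 + 94·z -204.


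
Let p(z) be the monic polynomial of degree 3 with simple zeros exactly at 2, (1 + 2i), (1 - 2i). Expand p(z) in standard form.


The polynomial is p(z) = ∏_{α ∈ S} (z − α), where S = {2, (1 + 2i), (1 - 2i)}.
Expanding the product yields: p(z) = z^3 -4·z^2 + 9·z -10.
Note conjugate pairs combine to real quadratics: (z − (1+2i))(z − (1−2i)) = z² − 2z + 5.
The resulting polynomial has degree 3 and real coefficients as required.

p(z) = z^3 -4·z^2 + 9·z -10.


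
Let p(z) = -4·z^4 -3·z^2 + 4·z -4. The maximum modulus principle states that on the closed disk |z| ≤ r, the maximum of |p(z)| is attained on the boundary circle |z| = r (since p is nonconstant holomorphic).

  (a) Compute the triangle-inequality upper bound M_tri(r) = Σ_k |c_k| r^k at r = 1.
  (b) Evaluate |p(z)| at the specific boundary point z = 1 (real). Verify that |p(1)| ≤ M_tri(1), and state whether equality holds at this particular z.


Coefficients: c_0 = -4, c_1 = 4, c_2 = -3, c_3 = 0, c_4 = -4. Radius r = 1.
Part (a). Triangle bound: M_tri(r) = Σ_k |c_k| r^k
  = |-4|·1^0 + |4|·1^1 + |-3|·1^2 + |0|·1^3 + |-4|·1^4
  = 4 + 4 + 3 + 0 + 4 = 15.
This bounds M(r) := max_{|z|=r} |p(z)| from above; equality holds iff all terms c_k z^k can be made to align in phase at a single z on |z|=r.
Part (b). At z = 1 (real, on the circle |z| = r):
  p(1) = (-4)·1^0 + (4)·1^1 + (-3)·1^2 + (0)·1^3 + (-4)·1^4 = -7.
  |p(1)| = 7.
Check: |p(1)| = 7 ≤ 15 = M_tri(1). ✓ Equality does not hold at z = 1 (the coefficients have mixed signs, so the terms do not all align in phase there).

M_tri(1) = 15; |p(1)| = 7; equality at z=1: no.


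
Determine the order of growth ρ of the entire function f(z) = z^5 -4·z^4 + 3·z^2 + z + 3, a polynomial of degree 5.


|f(z)| ≤ Σ|c_k|·r^k = O(r^5) as r → ∞. Polynomial growth is O(e^{r^ε}) for every ε > 0 (since r^5/e^{r^ε} → 0), so ρ ≤ ε for all ε > 0, i.e. ρ = 0. Every nonconstant polynomial has order 0.
Therefore ρ = 0.

Order ρ = 0.


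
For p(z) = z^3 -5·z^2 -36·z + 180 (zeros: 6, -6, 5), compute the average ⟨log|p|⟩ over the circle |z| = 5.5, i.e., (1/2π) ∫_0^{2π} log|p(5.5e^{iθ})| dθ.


Zeros: -6, 5, 6; r = 5.5.
Inside |z| < r: 5. Outside (|z| ≥ r): -6, 6.
p(0) = 180, so log|p(0)| = log(180) = 5.1930.
Apply Jensen: I(r) = log|p(0)| + Σ_k log(r/|z_k|), summed over zeros inside |z| < r.
  log(r/|z_k|) for z_k = 5: log(5.5/5) = 0.0953
  Outside zeros (-6, 6) contribute nothing to the Jensen sum.
Sum over inside zeros: 0.0953.
I(r) = log|p(0)| + (inside sum) = 5.1930 + 0.0953 = 5.2883.
Note: since some zeros are outside |z| ≤ r, the simplified n·log(r) form does NOT apply — only the inside zeros contribute.

I(r) ≈ 5.2883.


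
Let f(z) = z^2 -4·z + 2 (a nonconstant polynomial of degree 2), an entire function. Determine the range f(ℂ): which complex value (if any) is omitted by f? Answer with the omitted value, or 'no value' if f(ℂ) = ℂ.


Little Picard bounds the complement of f(ℂ) to at most one point.
For every w ∈ ℂ, the equation p(z) − w = 0 is a nonconstant polynomial in z and hence has at least one root by the fundamental theorem of algebra. So p is surjective onto ℂ, omitting no value.

Omitted value: no value.


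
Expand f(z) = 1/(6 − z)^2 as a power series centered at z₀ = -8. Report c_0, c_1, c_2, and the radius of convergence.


Let w = z − z₀, so z = z₀ + w.
Then 6 − z = 6 − (z₀ + w) = (6 − z₀) − w = 14 − w.
f(z) = 1/(14 − w)^2 = (1/(14)^2) · (1 − w/(14))^{−2}.
By the binomial series (1−u)^{−2} = Σ_{n≥0} C(n+1, 1) u^n for |u|<1, with u = w/(14):
  c_n = C(n+1, 1) / (14)^(n+2).
  c_0 = 1/(14)^2 = 1/196.
  c_1 = 2/(14)^3 = 1/1372.
  c_2 = 3/(14)^4 = 3/38416.
The series is valid for |w/d| < 1, i.e. |z − z₀| < |d|.
Radius of convergence: R = |6 − z₀| = |14| = 14 (distance from z₀ to the singularity z = 6).

c_0 = 1/196, c_1 = 1/1372, c_2 = 3/38416; R = 14.


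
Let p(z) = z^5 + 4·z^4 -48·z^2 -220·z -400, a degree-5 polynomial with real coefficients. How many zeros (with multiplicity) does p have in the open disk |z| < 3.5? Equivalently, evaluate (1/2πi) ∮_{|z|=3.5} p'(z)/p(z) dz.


The zeros of p are: (-1 + 3i), (-1 - 3i), 4, (-3 + 1i), (-3 - 1i).
Their magnitudes are: 3.162, 3.162, 4, 3.162, 3.162.
Zeros with |z| < R = 3.5: (-1 + 3i), (-1 - 3i), (-3 + 1i), (-3 - 1i).
Count = 4.
By the argument principle, (1/2πi) ∮_{|z|=R} p'(z)/p(z) dz equals exactly this count.

Number of zeros inside |z| < 3.5: 4.


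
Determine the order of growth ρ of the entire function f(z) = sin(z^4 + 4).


Write sin(w) = (e^{iw} ± e^{−iw})/(2 or 2i), so |sin(w)| ≤ e^{|w|}. With w = z^4 + 4, |w| ≤ 1r^4 + 4 on |z|=r, giving M(r) ≤ e^{1r^4 + 4} and ρ ≤ 4. For the lower bound, choose z on |z|=r with 1z^4 purely imaginary of modulus 1r^4; then |sin(z^4 + 4)| grows like e^{1r^4}/2, so ρ ≥ 4. Hence ρ = 4.
Therefore ρ = 4.

Order ρ = 4.


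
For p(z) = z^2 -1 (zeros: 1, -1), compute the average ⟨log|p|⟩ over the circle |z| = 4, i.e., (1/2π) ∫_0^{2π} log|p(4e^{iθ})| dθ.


Zeros: -1, 1; r = 4.
Inside |z| < r: -1, 1. Outside (|z| ≥ r): ∅.
p(0) = -1, so log|p(0)| = log(1) = 0.0000.
Apply Jensen: I(r) = log|p(0)| + Σ_k log(r/|z_k|), summed over zeros inside |z| < r.
  log(r/|z_k|) for z_k = 1: log(4/1) = 1.3863
  log(r/|z_k|) for z_k = -1: log(4/1) = 1.3863
Sum over inside zeros: 2.7726.
I(r) = log|p(0)| + (inside sum) = 0.0000 + 2.7726 = 2.7726.
Closed form (all zeros inside, monic): I(r) = n·log(r) = 2·log(4) = 2.7726. ✓

I(r) ≈ 2.7726.


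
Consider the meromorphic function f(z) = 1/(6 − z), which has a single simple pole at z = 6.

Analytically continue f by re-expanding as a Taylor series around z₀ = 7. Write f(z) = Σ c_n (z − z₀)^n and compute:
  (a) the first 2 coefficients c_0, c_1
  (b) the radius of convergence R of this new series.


Let w = z − z₀, so z = z₀ + w.
Then 6 − z = 6 − (z₀ + w) = (6 − z₀) − w = -1 − w.
f(z) = 1/(-1 − w) = (1/(-1)) · 1/(1 − w/(-1)) = Σ_{n≥0} w^n / (-1)^(n+1).
So c_n = 1/(-1)^(n+1):
  c_0 = 1/(-1)^1 = -1.
  c_1 = 1/(-1)^2 = 1.
The series is valid for |w/d| < 1, i.e. |z − z₀| < |d|.
Radius of convergence: R = |6 − z₀| = |-1| = 1 (distance from z₀ to the singularity z = 6).

c_0 = -1, c_1 = 1; R = 1.


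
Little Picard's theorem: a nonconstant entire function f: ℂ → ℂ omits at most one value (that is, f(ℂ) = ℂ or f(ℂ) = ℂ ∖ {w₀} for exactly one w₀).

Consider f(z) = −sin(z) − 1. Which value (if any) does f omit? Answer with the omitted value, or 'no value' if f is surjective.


Little Picard bounds the complement of f(ℂ) to at most one point.
sin is entire and surjective onto ℂ: for every w ∈ ℂ, sin(ζ) = w has a solution ζ ∈ ℂ (e.g., via the complex inverse arcsin). With ζ = z this gives z = ζ/(1). Then -1·sin(z) takes every value in -1·ℂ = ℂ, and adding -1 is a bijection of ℂ. So f is surjective and omits no value. (Note: only on the real line is sin bounded by [−1, 1].)

Omitted value: no value.


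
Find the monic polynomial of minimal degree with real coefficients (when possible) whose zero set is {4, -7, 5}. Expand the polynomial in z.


The polynomial is p(z) = ∏_{α ∈ S} (z − α), where S = {4, -7, 5}.
Expanding the product yields: p(z) = z^3 -2·z^2 -43·z + 140.
The resulting polynomial has degree 3 and real coefficients as required.

p(z) = z^3 -2·z^2 -43·z + 140.


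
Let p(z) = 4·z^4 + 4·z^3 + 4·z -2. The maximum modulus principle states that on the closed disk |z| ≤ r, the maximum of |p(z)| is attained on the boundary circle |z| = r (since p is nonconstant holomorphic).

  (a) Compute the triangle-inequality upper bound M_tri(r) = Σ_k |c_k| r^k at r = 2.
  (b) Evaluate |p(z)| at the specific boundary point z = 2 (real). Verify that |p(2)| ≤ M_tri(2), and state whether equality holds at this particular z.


Coefficients: c_0 = -2, c_1 = 4, c_2 = 0, c_3 = 4, c_4 = 4. Radius r = 2.
Part (a). Triangle bound: M_tri(r) = Σ_k |c_k| r^k
  = |-2|·2^0 + |4|·2^1 + |0|·2^2 + |4|·2^3 + |4|·2^4
  = 2 + 8 + 0 + 32 + 64 = 106.
This bounds M(r) := max_{|z|=r} |p(z)| from above; equality holds iff all terms c_k z^k can be made to align in phase at a single z on |z|=r.
Part (b). At z = 2 (real, on the circle |z| = r):
  p(2) = (-2)·2^0 + (4)·2^1 + (0)·2^2 + (4)·2^3 + (4)·2^4 = 102.
  |p(2)| = 102.
Check: |p(2)| = 102 ≤ 106 = M_tri(2). ✓ Equality does not hold at z = 2 (the coefficients have mixed signs, so the terms do not all align in phase there).

M_tri(2) = 106; |p(2)| = 102; equality at z=2: no.


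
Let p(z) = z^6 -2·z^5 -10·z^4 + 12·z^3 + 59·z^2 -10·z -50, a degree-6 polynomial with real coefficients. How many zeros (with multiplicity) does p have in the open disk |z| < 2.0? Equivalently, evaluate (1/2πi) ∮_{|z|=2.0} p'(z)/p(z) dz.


The zeros of p are: (3 + 1i), (3 - 1i), -1, 1, (-2 + 1i), (-2 - 1i).
Their magnitudes are: 3.162, 3.162, 1, 1, 2.236, 2.236.
Zeros with |z| < R = 2.0: -1, 1.
Count = 2.
By the argument principle, (1/2πi) ∮_{|z|=R} p'(z)/p(z) dz equals exactly this count.

Number of zeros inside |z| < 2.0: 2.


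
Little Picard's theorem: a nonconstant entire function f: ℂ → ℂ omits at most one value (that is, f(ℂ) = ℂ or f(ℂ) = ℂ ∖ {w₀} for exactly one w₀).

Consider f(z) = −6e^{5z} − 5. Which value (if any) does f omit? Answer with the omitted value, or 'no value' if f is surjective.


Little Picard bounds the complement of f(ℂ) to at most one point.
e^{5z} is never zero on ℂ, so -6·e^{5z} takes every value in ℂ ∖ {0}. Adding -5 shifts the range to ℂ ∖ {-5}. Thus f omits exactly the value -5.

Omitted value: -5.


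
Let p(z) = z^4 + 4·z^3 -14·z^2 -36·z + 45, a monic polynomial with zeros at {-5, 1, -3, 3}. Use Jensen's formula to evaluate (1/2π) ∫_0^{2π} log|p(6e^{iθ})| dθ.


Zeros: -5, -3, 1, 3; r = 6.
Inside |z| < r: -5, -3, 1, 3. Outside (|z| ≥ r): ∅.
p(0) = 45, so log|p(0)| = log(45) = 3.8067.
Apply Jensen: I(r) = log|p(0)| + Σ_k log(r/|z_k|), summed over zeros inside |z| < r.
  log(r/|z_k|) for z_k = -5: log(6/5) = 0.1823
  log(r/|z_k|) for z_k = 1: log(6/1) = 1.7918
  log(r/|z_k|) for z_k = -3: log(6/3) = 0.6931
  log(r/|z_k|) for z_k = 3: log(6/3) = 0.6931
Sum over inside zeros: 3.3604.
I(r) = log|p(0)| + (inside sum) = 3.8067 + 3.3604 = 7.1670.
Closed form (all zeros inside, monic): I(r) = n·log(r) = 4·log(6) = 7.1670. ✓

I(r) ≈ 7.1670.


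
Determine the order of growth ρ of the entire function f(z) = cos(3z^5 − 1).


Write cos(w) = (e^{iw} ± e^{−iw})/(2 or 2i), so |cos(w)| ≤ e^{|w|}. With w = 3z^5 − 1, |w| ≤ 3r^5 + 1 on |z|=r, giving M(r) ≤ e^{3r^5 + 1} and ρ ≤ 5. For the lower bound, choose z on |z|=r with 3z^5 purely imaginary of modulus 3r^5; then |cos(3z^5 − 1)| grows like e^{3r^5}/2, so ρ ≥ 5. Hence ρ = 5.
Therefore ρ = 5.

Order ρ = 5.


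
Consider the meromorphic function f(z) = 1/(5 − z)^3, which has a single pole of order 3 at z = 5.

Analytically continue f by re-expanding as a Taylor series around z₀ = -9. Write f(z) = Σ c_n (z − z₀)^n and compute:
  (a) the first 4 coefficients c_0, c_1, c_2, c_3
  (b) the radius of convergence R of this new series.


Let w = z − z₀, so z = z₀ + w.
Then 5 − z = 5 − (z₀ + w) = (5 − z₀) − w = 14 − w.
f(z) = 1/(14 − w)^3 = (1/(14)^3) · (1 − w/(14))^{−3}.
By the binomial series (1−u)^{−3} = Σ_{n≥0} C(n+2, 2) u^n for |u|<1, with u = w/(14):
  c_n = C(n+2, 2) / (14)^(n+3).
  c_0 = 1/(14)^3 = 1/2744.
  c_1 = 3/(14)^4 = 3/38416.
  c_2 = 6/(14)^5 = 3/268912.
  c_3 = 10/(14)^6 = 5/3764768.
The series is valid for |w/d| < 1, i.e. |z − z₀| < |d|.
Radius of convergence: R = |5 − z₀| = |14| = 14 (distance from z₀ to the singularity z = 5).

c_0 = 1/2744, c_1 = 3/38416, c_2 = 3/268912, c_3 = 5/3764768; R = 14.


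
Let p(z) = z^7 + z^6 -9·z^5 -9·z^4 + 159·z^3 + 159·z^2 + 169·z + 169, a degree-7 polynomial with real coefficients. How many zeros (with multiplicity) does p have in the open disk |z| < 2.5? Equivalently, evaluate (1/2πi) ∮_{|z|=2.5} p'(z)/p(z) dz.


The zeros of p are: (3 + 2i), (3 - 2i), -1, (0 + 1i), (0 - 1i), (-3 + 2i), (-3 - 2i).
Their magnitudes are: 3.606, 3.606, 1, 1, 1, 3.606, 3.606.
Zeros with |z| < R = 2.5: -1, (0 + 1i), (0 - 1i).
Count = 3.
By the argument principle, (1/2πi) ∮_{|z|=R} p'(z)/p(z) dz equals exactly this count.

Number of zeros inside |z| < 2.5: 3.


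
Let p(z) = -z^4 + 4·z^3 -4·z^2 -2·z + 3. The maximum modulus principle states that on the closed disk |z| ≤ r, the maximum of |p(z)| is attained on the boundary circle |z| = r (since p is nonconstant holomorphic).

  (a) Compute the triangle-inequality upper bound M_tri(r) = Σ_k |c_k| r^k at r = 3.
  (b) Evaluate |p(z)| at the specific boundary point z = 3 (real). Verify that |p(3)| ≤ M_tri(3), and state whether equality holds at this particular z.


Coefficients: c_0 = 3, c_1 = -2, c_2 = -4, c_3 = 4, c_4 = -1. Radius r = 3.
Part (a). Triangle bound: M_tri(r) = Σ_k |c_k| r^k
  = |3|·3^0 + |-2|·3^1 + |-4|·3^2 + |4|·3^3 + |-1|·3^4
  = 3 + 6 + 36 + 108 + 81 = 234.
This bounds M(r) := max_{|z|=r} |p(z)| from above; equality holds iff all terms c_k z^k can be made to align in phase at a single z on |z|=r.
Part (b). At z = 3 (real, on the circle |z| = r):
  p(3) = (3)·3^0 + (-2)·3^1 + (-4)·3^2 + (4)·3^3 + (-1)·3^4 = -12.
  |p(3)| = 12.
Check: |p(3)| = 12 ≤ 234 = M_tri(3). ✓ Equality does not hold at z = 3 (the coefficients have mixed signs, so the terms do not all align in phase there).

M_tri(3) = 234; |p(3)| = 12; equality at z=3: no.


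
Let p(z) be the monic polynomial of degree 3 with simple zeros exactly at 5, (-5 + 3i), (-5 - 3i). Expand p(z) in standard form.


The polynomial is p(z) = ∏_{α ∈ S} (z − α), where S = {5, (-5 + 3i), (-5 - 3i)}.
Expanding the product yields: p(z) = z^3 + 5·z^2 -16·z -170.
Note conjugate pairs combine to real quadratics: (z − (-5+3i))(z − (-5−3i)) = z² + 10z + 34.
The resulting polynomial has degree 3 and real coefficients as required.

p(z) = z^3 + 5·z^2 -16·z -170.


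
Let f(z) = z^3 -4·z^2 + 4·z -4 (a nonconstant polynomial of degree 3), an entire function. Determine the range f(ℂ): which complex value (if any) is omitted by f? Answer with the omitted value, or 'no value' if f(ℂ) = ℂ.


Little Picard bounds the complement of f(ℂ) to at most one point.
For every w ∈ ℂ, the equation p(z) − w = 0 is a nonconstant polynomial in z and hence has at least one root by the fundamental theorem of algebra. So p is surjective onto ℂ, omitting no value.

Omitted value: no value.


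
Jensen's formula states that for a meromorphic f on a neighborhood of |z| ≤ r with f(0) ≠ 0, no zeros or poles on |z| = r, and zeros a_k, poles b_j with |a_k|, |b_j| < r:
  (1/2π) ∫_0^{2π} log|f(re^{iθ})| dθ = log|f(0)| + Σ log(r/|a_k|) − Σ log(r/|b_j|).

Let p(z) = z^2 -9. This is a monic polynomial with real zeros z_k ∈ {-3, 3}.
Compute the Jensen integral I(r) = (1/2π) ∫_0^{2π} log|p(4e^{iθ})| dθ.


Zeros: -3, 3; r = 4.
Inside |z| < r: -3, 3. Outside (|z| ≥ r): ∅.
p(0) = -9, so log|p(0)| = log(9) = 2.1972.
Apply Jensen: I(r) = log|p(0)| + Σ_k log(r/|z_k|), summed over zeros inside |z| < r.
  log(r/|z_k|) for z_k = -3: log(4/3) = 0.2877
  log(r/|z_k|) for z_k = 3: log(4/3) = 0.2877
Sum over inside zeros: 0.5754.
I(r) = log|p(0)| + (inside sum) = 2.1972 + 0.5754 = 2.7726.
Closed form (all zeros inside, monic): I(r) = n·log(r) = 2·log(4) = 2.7726. ✓

I(r) ≈ 2.7726.


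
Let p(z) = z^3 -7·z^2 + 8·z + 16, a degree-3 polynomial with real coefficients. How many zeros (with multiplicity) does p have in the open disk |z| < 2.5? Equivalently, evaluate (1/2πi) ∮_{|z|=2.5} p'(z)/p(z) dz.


The zeros of p are: 4, 4, -1.
Their magnitudes are: 4, 4, 1.
Zeros with |z| < R = 2.5: -1.
Count = 1.
By the argument principle, (1/2πi) ∮_{|z|=R} p'(z)/p(z) dz equals exactly this count.

Number of zeros inside |z| < 2.5: 1.


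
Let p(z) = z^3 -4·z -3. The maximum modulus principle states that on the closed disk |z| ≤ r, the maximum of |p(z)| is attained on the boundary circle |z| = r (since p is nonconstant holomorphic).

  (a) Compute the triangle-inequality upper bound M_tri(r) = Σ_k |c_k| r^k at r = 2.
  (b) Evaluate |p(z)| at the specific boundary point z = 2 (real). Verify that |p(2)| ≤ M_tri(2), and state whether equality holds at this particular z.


Coefficients: c_0 = -3, c_1 = -4, c_2 = 0, c_3 = 1. Radius r = 2.
Part (a). Triangle bound: M_tri(r) = Σ_k |c_k| r^k
  = |-3|·2^0 + |-4|·2^1 + |0|·2^2 + |1|·2^3
  = 3 + 8 + 0 + 8 = 19.
This bounds M(r) := max_{|z|=r} |p(z)| from above; equality holds iff all terms c_k z^k can be made to align in phase at a single z on |z|=r.
Part (b). At z = 2 (real, on the circle |z| = r):
  p(2) = (-3)·2^0 + (-4)·2^1 + (0)·2^2 + (1)·2^3 = -3.
  |p(2)| = 3.
Check: |p(2)| = 3 ≤ 19 = M_tri(2). ✓ Equality does not hold at z = 2 (the coefficients have mixed signs, so the terms do not all align in phase there).

M_tri(2) = 19; |p(2)| = 3; equality at z=2: no.


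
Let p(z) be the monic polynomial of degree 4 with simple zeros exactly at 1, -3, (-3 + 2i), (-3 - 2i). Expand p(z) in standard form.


The polynomial is p(z) = ∏_{α ∈ S} (z − α), where S = {1, -3, (-3 + 2i), (-3 - 2i)}.
Expanding the product yields: p(z) = z^4 + 8·z^3 + 22·z^2 + 8·z -39.
Note conjugate pairs combine to real quadratics: (z − (-3+2i))(z − (-3−2i)) = z² + 6z + 13.
The resulting polynomial has degree 4 and real coefficients as required.

p(z) = z^4 + 8·z^3 + 22·z^2 + 8·z -39.


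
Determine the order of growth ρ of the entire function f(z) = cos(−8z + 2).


cos(w) is a linear combination of e^{iw} and e^{−iw} (or e^w, e^{−w} in the hyperbolic case), so |cos(w)| ≤ e^{|w|}. With w = −8z + 2, |w| ≤ 8|z| + 2 = 8r + 2 on |z| = r, giving M(r) ≤ e^{8r + 2}, so ρ ≤ 1. On a suitable ray (z = it for sin/cos; z = t for sinh/cosh, t real → ∞), |cos(−8z + 2)| grows like e^{8|t|}/2, so ρ ≥ 1. Hence ρ = 1.
Therefore ρ = 1.

Order ρ = 1.


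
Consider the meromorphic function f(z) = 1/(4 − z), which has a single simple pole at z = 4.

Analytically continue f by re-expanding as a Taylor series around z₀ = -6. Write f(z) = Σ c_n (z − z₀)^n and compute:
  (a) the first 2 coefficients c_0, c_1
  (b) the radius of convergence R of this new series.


Let w = z − z₀, so z = z₀ + w.
Then 4 − z = 4 − (z₀ + w) = (4 − z₀) − w = 10 − w.
f(z) = 1/(10 − w) = (1/(10)) · 1/(1 − w/(10)) = Σ_{n≥0} w^n / (10)^(n+1).
So c_n = 1/(10)^(n+1):
  c_0 = 1/(10)^1 = 1/10.
  c_1 = 1/(10)^2 = 1/100.
The series is valid for |w/d| < 1, i.e. |z − z₀| < |d|.
Radius of convergence: R = |4 − z₀| = |10| = 10 (distance from z₀ to the singularity z = 4).

c_0 = 1/10, c_1 = 1/100; R = 10.


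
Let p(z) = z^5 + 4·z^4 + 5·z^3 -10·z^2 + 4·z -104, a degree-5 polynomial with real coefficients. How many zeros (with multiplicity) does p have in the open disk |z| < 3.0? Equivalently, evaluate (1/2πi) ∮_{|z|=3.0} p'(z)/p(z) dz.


The zeros of p are: (0 + 2i), (0 - 2i), (-3 + 2i), (-3 - 2i), 2.
Their magnitudes are: 2, 2, 3.606, 3.606, 2.
Zeros with |z| < R = 3.0: (0 + 2i), (0 - 2i), 2.
Count = 3.
By the argument principle, (1/2πi) ∮_{|z|=R} p'(z)/p(z) dz equals exactly this count.

Number of zeros inside |z| < 3.0: 3.


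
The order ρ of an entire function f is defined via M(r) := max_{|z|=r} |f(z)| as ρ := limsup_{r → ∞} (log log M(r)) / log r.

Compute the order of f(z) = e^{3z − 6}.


|e^{3z − 6}| = e^{Re(3·z) + -6} ≤ e^{3|z|^1 + -6} = e^{3r^1 + -6} on |z| = r, so ρ ≤ 1. Choosing z on |z|=r so that 3·z is real positive (always possible by picking arg z appropriately) gives |f(z)| = e^{3r^1 + -6}, matching the bound. The additive constant -6 does not affect log log M(r) ~ 1·log r. Hence ρ = 1.
Therefore ρ = 1.

Order ρ = 1.


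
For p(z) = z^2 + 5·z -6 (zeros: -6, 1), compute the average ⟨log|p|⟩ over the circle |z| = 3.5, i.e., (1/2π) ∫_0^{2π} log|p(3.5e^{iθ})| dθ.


Zeros: -6, 1; r = 3.5.
Inside |z| < r: 1. Outside (|z| ≥ r): -6.
p(0) = -6, so log|p(0)| = log(6) = 1.7918.
Apply Jensen: I(r) = log|p(0)| + Σ_k log(r/|z_k|), summed over zeros inside |z| < r.
  log(r/|z_k|) for z_k = 1: log(3.5/1) = 1.2528
  Outside zeros (-6) contribute nothing to the Jensen sum.
Sum over inside zeros: 1.2528.
I(r) = log|p(0)| + (inside sum) = 1.7918 + 1.2528 = 3.0445.
Note: since some zeros are outside |z| ≤ r, the simplified n·log(r) form does NOT apply — only the inside zeros contribute.

I(r) ≈ 3.0445.


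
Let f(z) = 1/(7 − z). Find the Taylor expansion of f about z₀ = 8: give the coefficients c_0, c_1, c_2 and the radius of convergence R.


Let w = z − z₀, so z = z₀ + w.
Then 7 − z = 7 − (z₀ + w) = (7 − z₀) − w = -1 − w.
f(z) = 1/(-1 − w) = (1/(-1)) · 1/(1 − w/(-1)) = Σ_{n≥0} w^n / (-1)^(n+1).
So c_n = 1/(-1)^(n+1):
  c_0 = 1/(-1)^1 = -1.
  c_1 = 1/(-1)^2 = 1.
  c_2 = 1/(-1)^3 = -1.
The series is valid for |w/d| < 1, i.e. |z − z₀| < |d|.
Radius of convergence: R = |7 − z₀| = |-1| = 1 (distance from z₀ to the singularity z = 7).

c_0 = -1, c_1 = 1, c_2 = -1; R = 1.


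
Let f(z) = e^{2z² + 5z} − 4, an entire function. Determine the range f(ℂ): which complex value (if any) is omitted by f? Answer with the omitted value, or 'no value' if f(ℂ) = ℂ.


Little Picard bounds the complement of f(ℂ) to at most one point.
The exponent g(z) = 2z² + 5z is a nonconstant polynomial, hence surjective onto ℂ. So e^{g(z)} takes every value in {e^w : w ∈ ℂ} = ℂ ∖ {0}. Adding -4 shifts the range to ℂ ∖ {-4}. f omits exactly -4.

Omitted value: -4.
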